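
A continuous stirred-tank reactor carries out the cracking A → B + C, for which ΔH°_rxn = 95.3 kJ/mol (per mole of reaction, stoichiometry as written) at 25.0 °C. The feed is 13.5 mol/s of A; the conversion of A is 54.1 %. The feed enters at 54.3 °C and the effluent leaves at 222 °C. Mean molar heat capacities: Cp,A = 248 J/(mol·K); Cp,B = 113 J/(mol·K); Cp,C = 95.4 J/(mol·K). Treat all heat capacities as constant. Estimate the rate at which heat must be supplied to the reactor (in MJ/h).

Q_in = 4320 MJ/h

Extent of reaction ξ = 0.541 × 13.5 = 7.3035 mol/s
Reaction term: ξ·ΔH°_rxn = 7.3035 × 95.3 = 696.02 kJ/s
Sensible, feed 54.3→25 °C: -98.096 kJ/s
Outlet flows (mol/s): A 6.1965, B 7.3035, C 7.3035
Sensible, products 25→222 °C: 602.58 kJ/s
Q = ΔH = 1200.5 kJ/s = 1200.5 kW
Heat supplied = 4321.8 MJ/h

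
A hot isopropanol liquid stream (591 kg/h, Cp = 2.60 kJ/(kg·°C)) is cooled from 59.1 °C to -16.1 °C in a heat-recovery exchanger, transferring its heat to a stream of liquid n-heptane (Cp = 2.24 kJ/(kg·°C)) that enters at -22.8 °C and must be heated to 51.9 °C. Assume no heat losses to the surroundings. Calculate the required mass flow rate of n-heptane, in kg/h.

ṁ_c = 691 kg/h

Heat released by hot stream: Q = 591 × 2.60 × (59.1 − -16.1) = 115550 kJ/h
Energy balance on cold side (adiabatic exchanger): Q = ṁ_c·Cp_c·(T_c,out − T_c,in)
ṁ_c = 115550 / [2.24 × (51.9 − -22.8)] = 690.57 kg/h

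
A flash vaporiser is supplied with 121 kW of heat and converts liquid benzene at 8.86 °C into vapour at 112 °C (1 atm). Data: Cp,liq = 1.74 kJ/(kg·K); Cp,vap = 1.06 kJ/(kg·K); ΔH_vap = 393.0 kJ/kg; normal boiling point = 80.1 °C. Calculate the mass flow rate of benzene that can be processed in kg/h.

Δh = 1.74×(80.1−8.86) + 393.0 + 1.06×(112−80.1) = 550.77 kJ/kg
Q = 121 kW = 121 kJ/s = 435600 kJ/h
ṁ = Q/Δh = 435600 / 550.77 = 790.89 kg/h

ṁ = 791 kg/h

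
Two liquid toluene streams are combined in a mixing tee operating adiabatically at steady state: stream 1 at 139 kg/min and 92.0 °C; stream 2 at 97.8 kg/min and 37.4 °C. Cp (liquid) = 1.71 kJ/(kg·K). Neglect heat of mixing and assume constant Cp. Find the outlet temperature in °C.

T_out = 69.4 °C

Adiabatic, steady state ⇒ Σ ṁᵢCp,ᵢ(T_out − Tᵢ) = 0
Σ ṁᵢCp,ᵢTᵢ = 139×1.71×92.0 + 97.8×1.71×37.4 = 28122
Σ ṁᵢCp,ᵢ = 139×1.71 + 97.8×1.71 = 404.93
T_out = 28122 / 404.93 = 69.45 °C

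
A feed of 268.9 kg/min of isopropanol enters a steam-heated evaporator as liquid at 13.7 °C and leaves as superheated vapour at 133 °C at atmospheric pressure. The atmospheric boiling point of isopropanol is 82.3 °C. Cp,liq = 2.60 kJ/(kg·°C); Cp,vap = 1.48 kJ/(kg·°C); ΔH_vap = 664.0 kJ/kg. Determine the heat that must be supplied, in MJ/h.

liquid 13.7→82.3 °C: 178.36 kJ/kg
vaporisation at 82.3 °C: 664 kJ/kg
vapour 82.3→133 °C: 75.036 kJ/kg
Δh = 178.36 + 664 + 75.036 = 917.4 kJ/kg
Q = ṁ·Δh = 268.9 kg/min × 917.4 kJ/kg = 246690 kJ/min
|Q| = 4111.5 kW = 14801 MJ/h

Q = 14800 MJ/h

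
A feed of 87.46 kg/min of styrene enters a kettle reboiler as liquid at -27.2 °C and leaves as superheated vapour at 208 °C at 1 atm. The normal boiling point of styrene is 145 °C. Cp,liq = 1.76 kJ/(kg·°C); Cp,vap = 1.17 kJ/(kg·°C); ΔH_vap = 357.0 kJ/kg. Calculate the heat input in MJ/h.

liquid -27.2→145 °C: 303.07 kJ/kg
vaporisation at 145 °C: 357 kJ/kg
vapour 145→208 °C: 73.71 kJ/kg
Δh = 303.07 + 357 + 73.71 = 733.78 kJ/kg
Q = ṁ·Δh = 87.46 kg/min × 733.78 kJ/kg = 64177 kJ/min
|Q| = 1069.6 kW = 3850.6 MJ/h

Q = 3850 MJ/h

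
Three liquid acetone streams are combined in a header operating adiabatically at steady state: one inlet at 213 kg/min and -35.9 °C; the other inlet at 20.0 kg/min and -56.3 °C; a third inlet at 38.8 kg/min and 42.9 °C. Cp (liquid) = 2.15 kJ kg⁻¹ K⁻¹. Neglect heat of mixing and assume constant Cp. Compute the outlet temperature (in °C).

T_out = -26.2 °C

Energy balance with Q = 0: Σ ṁᵢCp,ᵢ(T_out − Tᵢ) = 0
T_out = Σ ṁᵢCp,ᵢTᵢ / Σ ṁᵢCp,ᵢ
      = -15283 / 584.37 = -26.152 °C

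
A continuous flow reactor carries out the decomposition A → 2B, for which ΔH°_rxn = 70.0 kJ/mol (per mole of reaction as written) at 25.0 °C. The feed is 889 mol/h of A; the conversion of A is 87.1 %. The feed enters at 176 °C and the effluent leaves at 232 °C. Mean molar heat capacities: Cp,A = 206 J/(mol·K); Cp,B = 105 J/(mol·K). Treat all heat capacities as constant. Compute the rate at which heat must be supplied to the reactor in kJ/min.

Q_in = 1080 kJ/min

Extent of reaction ξ = 0.871 × 889 = 774.32 mol/h
Reaction term: ξ·ΔH°_rxn = 774.32 × 70.0 = 54202 kJ/h
Sensible, feed 176→25 °C: -27653 kJ/h
Outlet flows (mol/h): A 114.68, B 1548.6
Sensible, products 25→232 °C: 38550 kJ/h
Q = ΔH = 65099 kJ/h = 18.083 kW
Heat supplied = 1085 kJ/min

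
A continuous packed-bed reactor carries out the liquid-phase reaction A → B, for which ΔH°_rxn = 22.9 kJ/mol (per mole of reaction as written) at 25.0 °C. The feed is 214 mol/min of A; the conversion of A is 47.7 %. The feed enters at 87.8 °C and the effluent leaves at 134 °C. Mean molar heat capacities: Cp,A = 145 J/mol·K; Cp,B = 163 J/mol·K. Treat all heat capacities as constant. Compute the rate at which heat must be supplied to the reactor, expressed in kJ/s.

Q_in = 66.2 kJ/s

Extent of reaction ξ = 0.477 × 214 = 102.08 mol/min
Reaction term: ξ·ΔH°_rxn = 102.08 × 22.9 = 2337.6 kJ/min
Sensible, feed 87.8→25 °C: -1948.7 kJ/min
Outlet flows (mol/min): A 111.92, B 102.08
Sensible, products 25→134 °C: 3582.5 kJ/min
Q = ΔH = 3971.4 kJ/min = 66.191 kW
Heat supplied = 66.191 kJ/s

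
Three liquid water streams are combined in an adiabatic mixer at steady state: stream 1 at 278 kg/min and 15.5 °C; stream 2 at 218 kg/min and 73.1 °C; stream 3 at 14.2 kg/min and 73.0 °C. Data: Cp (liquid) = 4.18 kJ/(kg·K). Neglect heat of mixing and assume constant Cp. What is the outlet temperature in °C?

Adiabatic, steady state ⇒ Σ ṁᵢCp,ᵢ(T_out − Tᵢ) = 0
Σ ṁᵢCp,ᵢTᵢ = 278×4.18×15.5 + 218×4.18×73.1 + 14.2×4.18×73.0 = 88956
Σ ṁᵢCp,ᵢ = 278×4.18 + 218×4.18 + 14.2×4.18 = 2132.6
T_out = 88956 / 2132.6 = 41.712 °C

T_out = 41.7 °C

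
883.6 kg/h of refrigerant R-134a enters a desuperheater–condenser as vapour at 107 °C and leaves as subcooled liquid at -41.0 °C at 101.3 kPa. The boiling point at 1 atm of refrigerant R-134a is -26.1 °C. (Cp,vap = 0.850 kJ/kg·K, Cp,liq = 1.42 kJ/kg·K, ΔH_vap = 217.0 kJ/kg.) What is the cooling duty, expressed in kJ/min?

vapour 107→-26.1 °C: -113.13 kJ/kg
condensation at -26.1 °C: -217 kJ/kg
liquid -26.1→-41.0 °C: -21.158 kJ/kg
Δh = -113.13 + -217 + -21.158 = -351.29 kJ/kg
Q = ṁ·Δh = 883.6 kg/h × -351.29 kJ/kg = -310400 kJ/h
|Q| = 86.223 kW = 5173.4 kJ/min

Q_c = 5170 kJ/min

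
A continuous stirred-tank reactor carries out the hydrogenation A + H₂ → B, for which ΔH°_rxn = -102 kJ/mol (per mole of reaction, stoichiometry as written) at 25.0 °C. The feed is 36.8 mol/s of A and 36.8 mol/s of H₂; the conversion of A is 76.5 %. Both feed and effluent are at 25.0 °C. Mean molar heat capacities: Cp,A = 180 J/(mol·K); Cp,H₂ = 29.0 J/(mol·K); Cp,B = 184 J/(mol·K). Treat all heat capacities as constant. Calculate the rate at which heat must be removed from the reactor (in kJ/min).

Q_out = 172000 kJ/min

Extent of reaction ξ = 0.765 × 36.8 = 28.152 mol/s
Reaction term: ξ·ΔH°_rxn = 28.152 × -102 = -2871.5 kJ/s
Q = ΔH = -2871.5 kJ/s = -2871.5 kW
Heat removed = 172290 kJ/min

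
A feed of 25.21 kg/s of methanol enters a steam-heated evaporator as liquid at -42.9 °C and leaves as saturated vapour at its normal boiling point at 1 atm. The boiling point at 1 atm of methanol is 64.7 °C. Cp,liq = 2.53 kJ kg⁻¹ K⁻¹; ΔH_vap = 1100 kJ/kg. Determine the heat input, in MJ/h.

Q = 125000 MJ/h

liquid -42.9→64.7 °C: 272.23 kJ/kg
vaporisation at 64.7 °C: 1100 kJ/kg
Δh = 272.23 + 1100 = 1372.2 kJ/kg
Q = ṁ·Δh = 25.21 kg/s × 1372.2 kJ/kg = 34594 kJ/s
|Q| = 34594 kW = 124540 MJ/h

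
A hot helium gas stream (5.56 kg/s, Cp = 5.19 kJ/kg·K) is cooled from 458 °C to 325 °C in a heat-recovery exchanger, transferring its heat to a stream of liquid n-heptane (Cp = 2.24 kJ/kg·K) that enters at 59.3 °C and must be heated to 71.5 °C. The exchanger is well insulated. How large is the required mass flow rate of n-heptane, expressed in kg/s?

ṁ_c = 140 kg/s

Heat released by hot stream: Q = 5.56 × 5.19 × (458 − 325) = 3837.9 kJ/s
Energy balance on cold side (adiabatic exchanger): Q = ṁ_c·Cp_c·(T_c,out − T_c,in)
ṁ_c = 3837.9 / [2.24 × (71.5 − 59.3)] = 140.44 kg/s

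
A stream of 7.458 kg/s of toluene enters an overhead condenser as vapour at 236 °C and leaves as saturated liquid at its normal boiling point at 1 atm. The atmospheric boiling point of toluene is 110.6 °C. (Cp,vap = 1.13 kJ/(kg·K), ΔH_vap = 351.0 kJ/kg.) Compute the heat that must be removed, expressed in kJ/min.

Q_c = 220000 kJ/min

vapour 236→110.6 °C: -141.7 kJ/kg
condensation at 110.6 °C: -351 kJ/kg
Δh = -141.7 + -351 = -492.7 kJ/kg
Q = ṁ·Δh = 7.458 kg/s × -492.7 kJ/kg = -3674.6 kJ/s
|Q| = 3674.6 kW = 220470 kJ/min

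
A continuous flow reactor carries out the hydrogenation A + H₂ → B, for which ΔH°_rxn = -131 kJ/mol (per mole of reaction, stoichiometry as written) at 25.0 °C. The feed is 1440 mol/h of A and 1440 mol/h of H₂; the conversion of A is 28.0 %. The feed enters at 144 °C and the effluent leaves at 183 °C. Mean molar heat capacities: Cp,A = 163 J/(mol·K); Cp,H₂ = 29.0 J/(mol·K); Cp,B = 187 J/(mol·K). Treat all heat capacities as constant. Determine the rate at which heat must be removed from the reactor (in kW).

Extent of reaction ξ = 0.280 × 1440 = 403.2 mol/h
Reaction term: ξ·ΔH°_rxn = 403.2 × -131 = -52819 kJ/h
Sensible, feed 144→25 °C: -32901 kJ/h
Outlet flows (mol/h): A 1036.8, H₂ 1036.8, B 403.2
Sensible, products 25→183 °C: 43365 kJ/h
Q = ΔH = -42355 kJ/h = -11.765 kW
Heat removed = 11.765 kW

Q_out = 11.8 kW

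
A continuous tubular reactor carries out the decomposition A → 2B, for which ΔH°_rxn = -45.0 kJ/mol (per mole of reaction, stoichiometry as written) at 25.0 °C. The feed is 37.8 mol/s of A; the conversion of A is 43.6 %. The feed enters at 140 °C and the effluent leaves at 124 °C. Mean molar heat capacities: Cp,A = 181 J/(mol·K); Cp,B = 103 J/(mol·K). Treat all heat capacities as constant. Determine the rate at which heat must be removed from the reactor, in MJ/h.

Q_out = 2920 MJ/h

Extent of reaction ξ = 0.436 × 37.8 = 16.481 mol/s
Reaction term: ξ·ΔH°_rxn = 16.481 × -45.0 = -741.64 kJ/s
Sensible, feed 140→25 °C: -786.81 kJ/s
Outlet flows (mol/s): A 21.319, B 32.962
Sensible, products 25→124 °C: 718.13 kJ/s
Q = ΔH = -810.31 kJ/s = -810.31 kW
Heat removed = 2917.1 MJ/h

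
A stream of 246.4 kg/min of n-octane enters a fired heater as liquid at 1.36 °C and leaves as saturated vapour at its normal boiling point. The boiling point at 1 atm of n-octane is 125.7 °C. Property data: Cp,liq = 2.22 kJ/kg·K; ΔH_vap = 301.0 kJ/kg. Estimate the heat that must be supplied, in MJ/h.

Q = 8530 MJ/h

liquid 1.36→125.7 °C: 276.03 kJ/kg
vaporisation at 125.7 °C: 301 kJ/kg
Δh = 276.03 + 301 = 577.03 kJ/kg
Q = ṁ·Δh = 246.4 kg/min × 577.03 kJ/kg = 142180 kJ/min
|Q| = 2369.7 kW = 8530.9 MJ/h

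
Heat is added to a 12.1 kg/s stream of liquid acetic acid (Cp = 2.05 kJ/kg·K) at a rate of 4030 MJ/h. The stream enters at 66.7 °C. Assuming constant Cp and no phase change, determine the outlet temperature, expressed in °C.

T_out = 112 °C

Q = 4030 MJ/h = 1119.4 kJ/s
ΔT = Q/(ṁ·Cp) = 1119.4/(12.1×2.05) = 45.13 K
T_out = 66.7 + 45.13 = 111.83 °C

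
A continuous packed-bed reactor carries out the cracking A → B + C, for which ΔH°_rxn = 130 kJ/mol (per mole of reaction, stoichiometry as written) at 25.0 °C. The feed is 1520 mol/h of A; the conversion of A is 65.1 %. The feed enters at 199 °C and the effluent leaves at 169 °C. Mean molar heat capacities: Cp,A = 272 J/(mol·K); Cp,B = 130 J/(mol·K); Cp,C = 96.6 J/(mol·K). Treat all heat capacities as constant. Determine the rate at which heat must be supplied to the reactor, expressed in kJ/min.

Q_in = 1830 kJ/min

Extent of reaction ξ = 0.651 × 1520 = 989.52 mol/h
Reaction term: ξ·ΔH°_rxn = 989.52 × 130 = 128640 kJ/h
Sensible, feed 199→25 °C: -71939 kJ/h
Outlet flows (mol/h): A 530.48, B 989.52, C 989.52
Sensible, products 25→169 °C: 53066 kJ/h
Q = ΔH = 109770 kJ/h = 30.49 kW
Heat supplied = 1829.4 kJ/min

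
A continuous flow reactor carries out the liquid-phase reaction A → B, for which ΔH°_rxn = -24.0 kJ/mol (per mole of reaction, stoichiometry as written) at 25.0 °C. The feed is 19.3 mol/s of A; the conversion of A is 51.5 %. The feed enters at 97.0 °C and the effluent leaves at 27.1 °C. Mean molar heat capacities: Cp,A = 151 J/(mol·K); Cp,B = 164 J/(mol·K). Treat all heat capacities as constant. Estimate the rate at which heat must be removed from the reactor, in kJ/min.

Extent of reaction ξ = 0.515 × 19.3 = 9.9395 mol/s
Reaction term: ξ·ΔH°_rxn = 9.9395 × -24.0 = -238.55 kJ/s
Sensible, feed 97.0→25 °C: -209.83 kJ/s
Outlet flows (mol/s): A 9.3605, B 9.9395
Sensible, products 25→27.1 °C: 6.3914 kJ/s
Q = ΔH = -441.99 kJ/s = -441.99 kW
Heat removed = 26519 kJ/min

Q_out = 26500 kJ/min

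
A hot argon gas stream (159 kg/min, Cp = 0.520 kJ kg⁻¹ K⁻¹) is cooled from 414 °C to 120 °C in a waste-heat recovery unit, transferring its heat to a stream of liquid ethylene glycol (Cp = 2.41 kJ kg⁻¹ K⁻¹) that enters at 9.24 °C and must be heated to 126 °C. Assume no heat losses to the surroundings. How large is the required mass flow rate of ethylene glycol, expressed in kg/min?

ṁ_c = 86.4 kg/min

Heat released by hot stream: Q = 159 × 0.520 × (414 − 120) = 24308 kJ/min
Energy balance on cold side (adiabatic exchanger): Q = ṁ_c·Cp_c·(T_c,out − T_c,in)
ṁ_c = 24308 / [2.41 × (126 − 9.24)] = 86.385 kg/min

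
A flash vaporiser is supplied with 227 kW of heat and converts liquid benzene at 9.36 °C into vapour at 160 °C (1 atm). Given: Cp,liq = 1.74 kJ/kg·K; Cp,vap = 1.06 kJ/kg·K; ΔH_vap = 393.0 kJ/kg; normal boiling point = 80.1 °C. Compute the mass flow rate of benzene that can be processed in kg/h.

Δh = 1.74×(80.1−9.36) + 393.0 + 1.06×(160−80.1) = 600.78 kJ/kg
Q = 227 kW = 227 kJ/s = 817200 kJ/h
ṁ = Q/Δh = 817200 / 600.78 = 1360.2 kg/h

ṁ = 1360 kg/h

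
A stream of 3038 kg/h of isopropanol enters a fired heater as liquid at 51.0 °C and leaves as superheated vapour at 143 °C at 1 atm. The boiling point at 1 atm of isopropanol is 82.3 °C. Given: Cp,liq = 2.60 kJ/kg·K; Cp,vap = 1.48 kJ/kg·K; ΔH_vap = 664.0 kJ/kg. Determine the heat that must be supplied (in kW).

liquid 51.0→82.3 °C: 81.38 kJ/kg
vaporisation at 82.3 °C: 664 kJ/kg
vapour 82.3→143 °C: 89.836 kJ/kg
Δh = 81.38 + 664 + 89.836 = 835.22 kJ/kg
Q = ṁ·Δh = 3038 kg/h × 835.22 kJ/kg = 2.5374e+06 kJ/h
|Q| = 704.83 kW

Q = 705 kW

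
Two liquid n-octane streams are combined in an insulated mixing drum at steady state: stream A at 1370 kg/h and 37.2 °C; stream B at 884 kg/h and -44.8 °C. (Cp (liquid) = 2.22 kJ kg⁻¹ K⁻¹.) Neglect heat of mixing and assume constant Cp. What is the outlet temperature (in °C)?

No heat crosses the boundary, so H_out = H_in.
T_out = Σ ṁᵢCp,ᵢTᵢ / Σ ṁᵢCp,ᵢ
      = 25221 / 5003.9 = 5.0403 °C

T_out = 5.04 °C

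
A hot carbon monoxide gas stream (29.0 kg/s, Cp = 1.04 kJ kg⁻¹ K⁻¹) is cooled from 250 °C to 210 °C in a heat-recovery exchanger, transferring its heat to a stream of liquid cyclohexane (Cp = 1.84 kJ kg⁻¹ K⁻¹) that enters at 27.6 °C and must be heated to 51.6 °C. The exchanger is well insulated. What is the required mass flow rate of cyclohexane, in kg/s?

ṁ_c = 27.3 kg/s

Heat released by hot stream: Q = 29.0 × 1.04 × (250 − 210) = 1206.4 kJ/s
Energy balance on cold side (adiabatic exchanger): Q = ṁ_c·Cp_c·(T_c,out − T_c,in)
ṁ_c = 1206.4 / [1.84 × (51.6 − 27.6)] = 27.319 kg/s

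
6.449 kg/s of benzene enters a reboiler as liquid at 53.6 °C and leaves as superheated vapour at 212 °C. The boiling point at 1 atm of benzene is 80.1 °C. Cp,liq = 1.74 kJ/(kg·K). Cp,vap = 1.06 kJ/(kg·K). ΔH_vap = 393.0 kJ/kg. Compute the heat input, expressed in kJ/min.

liquid 53.6→80.1 °C: 46.11 kJ/kg
vaporisation at 80.1 °C: 393 kJ/kg
vapour 80.1→212 °C: 139.81 kJ/kg
Δh = 46.11 + 393 + 139.81 = 578.92 kJ/kg
Q = ṁ·Δh = 6.449 kg/s × 578.92 kJ/kg = 3733.5 kJ/s
|Q| = 3733.5 kW = 224010 kJ/min

Q = 224000 kJ/min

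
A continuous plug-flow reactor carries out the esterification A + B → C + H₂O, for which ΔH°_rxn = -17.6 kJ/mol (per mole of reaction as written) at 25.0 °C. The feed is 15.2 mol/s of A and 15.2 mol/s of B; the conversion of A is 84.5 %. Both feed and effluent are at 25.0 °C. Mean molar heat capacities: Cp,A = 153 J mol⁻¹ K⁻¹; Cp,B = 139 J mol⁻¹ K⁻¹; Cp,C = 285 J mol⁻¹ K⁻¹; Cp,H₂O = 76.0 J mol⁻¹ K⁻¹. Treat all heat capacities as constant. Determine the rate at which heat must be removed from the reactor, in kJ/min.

Q_out = 13600 kJ/min

Extent of reaction ξ = 0.845 × 15.2 = 12.844 mol/s
Reaction term: ξ·ΔH°_rxn = 12.844 × -17.6 = -226.05 kJ/s
Q = ΔH = -226.05 kJ/s = -226.05 kW
Heat removed = 13563 kJ/min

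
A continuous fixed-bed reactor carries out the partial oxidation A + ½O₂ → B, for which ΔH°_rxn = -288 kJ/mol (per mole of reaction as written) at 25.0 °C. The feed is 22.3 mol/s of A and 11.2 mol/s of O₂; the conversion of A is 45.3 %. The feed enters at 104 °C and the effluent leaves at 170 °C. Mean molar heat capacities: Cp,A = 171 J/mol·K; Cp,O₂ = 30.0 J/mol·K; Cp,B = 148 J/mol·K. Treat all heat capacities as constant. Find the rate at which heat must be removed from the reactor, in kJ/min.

Q_out = 161000 kJ/min

Extent of reaction ξ = 0.453 × 22.3 = 10.102 mol/s
Reaction term: ξ·ΔH°_rxn = 10.102 × -288 = -2909.3 kJ/s
Sensible, feed 104→25 °C: -327.79 kJ/s
Outlet flows (mol/s): A 12.198, O₂ 6.149, B 10.102
Sensible, products 25→170 °C: 545.99 kJ/s
Q = ΔH = -2691.2 kJ/s = -2691.2 kW
Heat removed = 161470 kJ/min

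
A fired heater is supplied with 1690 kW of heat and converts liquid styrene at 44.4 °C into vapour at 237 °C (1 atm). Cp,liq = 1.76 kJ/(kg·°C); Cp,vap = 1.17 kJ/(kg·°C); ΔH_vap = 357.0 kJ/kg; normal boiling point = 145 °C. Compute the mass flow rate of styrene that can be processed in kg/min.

ṁ = 158 kg/min

Δh = 1.76×(145−44.4) + 357.0 + 1.17×(237−145) = 641.7 kJ/kg
Q = 1690 kW = 1690 kJ/s = 101400 kJ/min
ṁ = Q/Δh = 101400 / 641.7 = 158.02 kg/min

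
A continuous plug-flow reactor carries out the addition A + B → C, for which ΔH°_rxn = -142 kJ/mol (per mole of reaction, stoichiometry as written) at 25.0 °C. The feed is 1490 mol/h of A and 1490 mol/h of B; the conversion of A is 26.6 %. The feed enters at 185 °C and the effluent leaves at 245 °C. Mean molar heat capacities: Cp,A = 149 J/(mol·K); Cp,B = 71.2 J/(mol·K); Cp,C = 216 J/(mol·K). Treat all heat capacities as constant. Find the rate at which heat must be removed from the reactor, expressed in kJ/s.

Q_out = 10.3 kJ/s

Extent of reaction ξ = 0.266 × 1490 = 396.34 mol/h
Reaction term: ξ·ΔH°_rxn = 396.34 × -142 = -56280 kJ/h
Sensible, feed 185→25 °C: -52496 kJ/h
Outlet flows (mol/h): A 1093.7, B 1093.7, C 396.34
Sensible, products 25→245 °C: 71815 kJ/h
Q = ΔH = -36961 kJ/h = -10.267 kW
Heat removed = 10.267 kJ/s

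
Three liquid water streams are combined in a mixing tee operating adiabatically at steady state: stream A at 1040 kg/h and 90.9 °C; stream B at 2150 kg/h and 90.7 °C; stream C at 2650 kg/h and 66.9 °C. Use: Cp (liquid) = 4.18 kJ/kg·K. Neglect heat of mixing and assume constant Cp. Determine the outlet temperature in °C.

T_out = 79.9 °C

Energy balance with Q = 0: Σ ṁᵢCp,ᵢ(T_out − Tᵢ) = 0
Σ ṁᵢCp,ᵢTᵢ = 1040×4.18×90.9 + 2150×4.18×90.7 + 2650×4.18×66.9 = 1.9513e+06
Σ ṁᵢCp,ᵢ = 1040×4.18 + 2150×4.18 + 2650×4.18 = 24411
T_out = 1.9513e+06 / 24411 = 79.936 °C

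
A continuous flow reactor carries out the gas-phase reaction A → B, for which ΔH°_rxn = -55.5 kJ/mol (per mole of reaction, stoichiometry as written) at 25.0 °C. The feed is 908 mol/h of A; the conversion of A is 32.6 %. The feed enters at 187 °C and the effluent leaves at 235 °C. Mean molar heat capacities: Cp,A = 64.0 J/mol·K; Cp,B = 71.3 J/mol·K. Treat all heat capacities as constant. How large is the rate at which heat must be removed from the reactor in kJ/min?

Extent of reaction ξ = 0.326 × 908 = 296.01 mol/h
Reaction term: ξ·ΔH°_rxn = 296.01 × -55.5 = -16428 kJ/h
Sensible, feed 187→25 °C: -9414.1 kJ/h
Outlet flows (mol/h): A 611.99, B 296.01
Sensible, products 25→235 °C: 12657 kJ/h
Q = ΔH = -13185 kJ/h = -3.6626 kW
Heat removed = 219.75 kJ/min

Q_out = 220 kJ/min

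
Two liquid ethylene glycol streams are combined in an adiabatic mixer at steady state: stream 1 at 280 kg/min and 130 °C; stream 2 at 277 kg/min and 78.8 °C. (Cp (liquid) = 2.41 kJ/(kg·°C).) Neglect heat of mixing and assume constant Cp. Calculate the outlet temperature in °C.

No heat crosses the boundary, so H_out = H_in.
T_out = Σ ṁᵢCp,ᵢTᵢ / Σ ṁᵢCp,ᵢ
      = 140330 / 1342.4 = 104.54 °C

T_out = 105 °C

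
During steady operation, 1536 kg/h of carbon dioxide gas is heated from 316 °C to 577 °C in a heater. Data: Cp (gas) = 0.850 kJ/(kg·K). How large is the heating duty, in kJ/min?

Q = ṁ·Cp·ΔT = 1536 × 0.850 × (577 − 316) = 340760 kJ/h
Converting: 340760 / 3600 s = 94.656 kW
Heating duty = 5679.4 kJ/min

Q = 5680 kJ/min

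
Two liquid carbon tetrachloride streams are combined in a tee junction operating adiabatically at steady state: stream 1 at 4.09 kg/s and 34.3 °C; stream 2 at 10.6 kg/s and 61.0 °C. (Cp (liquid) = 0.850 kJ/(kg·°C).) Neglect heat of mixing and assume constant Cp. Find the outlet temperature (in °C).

T_out = 53.6 °C

Adiabatic, steady state ⇒ Σ ṁᵢCp,ᵢ(T_out − Tᵢ) = 0
Σ ṁᵢCp,ᵢTᵢ = 4.09×0.850×34.3 + 10.6×0.850×61.0 = 668.85
Σ ṁᵢCp,ᵢ = 4.09×0.850 + 10.6×0.850 = 12.486
T_out = 668.85 / 12.486 = 53.566 °C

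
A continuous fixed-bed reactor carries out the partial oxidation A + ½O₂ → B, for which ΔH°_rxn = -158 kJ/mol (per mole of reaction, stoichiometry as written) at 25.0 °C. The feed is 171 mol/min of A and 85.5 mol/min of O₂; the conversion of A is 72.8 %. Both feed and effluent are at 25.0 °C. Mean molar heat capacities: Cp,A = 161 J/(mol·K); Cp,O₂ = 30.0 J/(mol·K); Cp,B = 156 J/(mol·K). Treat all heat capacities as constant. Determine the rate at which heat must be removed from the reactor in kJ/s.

Extent of reaction ξ = 0.728 × 171 = 124.49 mol/min
Reaction term: ξ·ΔH°_rxn = 124.49 × -158 = -19669 kJ/min
Q = ΔH = -19669 kJ/min = -327.82 kW
Heat removed = 327.82 kJ/s

Q_out = 328 kJ/s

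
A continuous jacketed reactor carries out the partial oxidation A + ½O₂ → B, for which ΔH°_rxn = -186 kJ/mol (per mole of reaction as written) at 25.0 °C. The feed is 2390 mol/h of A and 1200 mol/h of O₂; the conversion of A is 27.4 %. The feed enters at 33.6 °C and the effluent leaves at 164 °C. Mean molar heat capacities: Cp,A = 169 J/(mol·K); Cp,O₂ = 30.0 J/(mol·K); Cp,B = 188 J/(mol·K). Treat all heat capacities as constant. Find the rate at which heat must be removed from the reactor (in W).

Q_out = 17800 W

Extent of reaction ξ = 0.274 × 2390 = 654.86 mol/h
Reaction term: ξ·ΔH°_rxn = 654.86 × -186 = -121800 kJ/h
Sensible, feed 33.6→25 °C: -3783.2 kJ/h
Outlet flows (mol/h): A 1735.1, O₂ 872.57, B 654.86
Sensible, products 25→164 °C: 61512 kJ/h
Q = ΔH = -64076 kJ/h = -17.799 kW
Heat removed = 17799 W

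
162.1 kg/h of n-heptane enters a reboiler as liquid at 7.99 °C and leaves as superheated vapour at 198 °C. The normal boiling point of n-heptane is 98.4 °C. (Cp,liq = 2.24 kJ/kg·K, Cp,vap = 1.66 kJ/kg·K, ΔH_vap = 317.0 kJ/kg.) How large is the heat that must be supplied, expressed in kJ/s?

liquid 7.99→98.4 °C: 202.52 kJ/kg
vaporisation at 98.4 °C: 317 kJ/kg
vapour 98.4→198 °C: 165.34 kJ/kg
Δh = 202.52 + 317 + 165.34 = 684.85 kJ/kg
Q = ṁ·Δh = 162.1 kg/h × 684.85 kJ/kg = 111010 kJ/h
|Q| = 30.837 kW

Q = 30.8 kJ/s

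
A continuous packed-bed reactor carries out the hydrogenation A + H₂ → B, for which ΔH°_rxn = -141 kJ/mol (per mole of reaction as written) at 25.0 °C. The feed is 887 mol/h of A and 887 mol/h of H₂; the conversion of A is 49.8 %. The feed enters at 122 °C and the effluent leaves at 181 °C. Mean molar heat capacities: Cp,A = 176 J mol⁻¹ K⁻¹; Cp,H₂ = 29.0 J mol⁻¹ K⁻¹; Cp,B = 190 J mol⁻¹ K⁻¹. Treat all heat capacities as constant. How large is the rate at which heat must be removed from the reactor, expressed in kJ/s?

Q_out = 14.6 kJ/s

Extent of reaction ξ = 0.498 × 887 = 441.73 mol/h
Reaction term: ξ·ΔH°_rxn = 441.73 × -141 = -62283 kJ/h
Sensible, feed 122→25 °C: -17638 kJ/h
Outlet flows (mol/h): A 445.27, H₂ 445.27, B 441.73
Sensible, products 25→181 °C: 27333 kJ/h
Q = ΔH = -52589 kJ/h = -14.608 kW
Heat removed = 14.608 kJ/s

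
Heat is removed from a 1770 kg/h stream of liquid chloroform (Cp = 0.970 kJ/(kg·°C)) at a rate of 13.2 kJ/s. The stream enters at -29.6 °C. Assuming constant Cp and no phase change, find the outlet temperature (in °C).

Q = 13.2 kJ/s = 47520 kJ/h
ΔT = Q/(ṁ·Cp) = 47520/(1770×0.970) = 27.678 K
T_out = -29.6 − 27.678 = -57.278 °C

T_out = -57.3 °C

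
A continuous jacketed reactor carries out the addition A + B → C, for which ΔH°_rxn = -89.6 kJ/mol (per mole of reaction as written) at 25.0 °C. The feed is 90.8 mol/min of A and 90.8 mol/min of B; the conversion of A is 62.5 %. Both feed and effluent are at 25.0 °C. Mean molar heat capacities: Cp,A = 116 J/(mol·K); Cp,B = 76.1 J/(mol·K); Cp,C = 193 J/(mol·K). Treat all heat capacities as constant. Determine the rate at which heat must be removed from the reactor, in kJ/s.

Extent of reaction ξ = 0.625 × 90.8 = 56.75 mol/min
Reaction term: ξ·ΔH°_rxn = 56.75 × -89.6 = -5084.8 kJ/min
Q = ΔH = -5084.8 kJ/min = -84.747 kW
Heat removed = 84.747 kJ/s

Q_out = 84.7 kJ/s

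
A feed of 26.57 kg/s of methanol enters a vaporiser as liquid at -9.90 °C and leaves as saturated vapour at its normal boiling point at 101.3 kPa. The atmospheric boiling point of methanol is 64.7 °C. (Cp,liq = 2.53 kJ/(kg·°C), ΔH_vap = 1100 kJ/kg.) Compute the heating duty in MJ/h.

liquid -9.90→64.7 °C: 188.74 kJ/kg
vaporisation at 64.7 °C: 1100 kJ/kg
Δh = 188.74 + 1100 = 1288.7 kJ/kg
Q = ṁ·Δh = 26.57 kg/s × 1288.7 kJ/kg = 34242 kJ/s
|Q| = 34242 kW = 123270 MJ/h

Q = 123000 MJ/h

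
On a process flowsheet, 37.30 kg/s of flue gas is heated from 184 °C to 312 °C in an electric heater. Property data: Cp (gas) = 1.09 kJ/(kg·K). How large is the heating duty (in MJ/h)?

Q = 18700 MJ/h

Q = ṁ·Cp·ΔT = 37.30 × 1.09 × (312 − 184) = 5204.1 kJ/s
Heating duty = 18735 MJ/h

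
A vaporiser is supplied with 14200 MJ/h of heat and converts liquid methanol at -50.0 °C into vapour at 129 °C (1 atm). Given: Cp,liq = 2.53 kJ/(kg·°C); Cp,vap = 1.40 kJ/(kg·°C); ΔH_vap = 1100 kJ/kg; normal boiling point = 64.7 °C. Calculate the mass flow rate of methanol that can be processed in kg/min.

ṁ = 160 kg/min

Δh = 2.53×(64.7−-50.0) + 1100 + 1.40×(129−64.7) = 1480.2 kJ/kg
Q = 14200 MJ/h = 3944.4 kJ/s = 236670 kJ/min
ṁ = Q/Δh = 236670 / 1480.2 = 159.89 kg/min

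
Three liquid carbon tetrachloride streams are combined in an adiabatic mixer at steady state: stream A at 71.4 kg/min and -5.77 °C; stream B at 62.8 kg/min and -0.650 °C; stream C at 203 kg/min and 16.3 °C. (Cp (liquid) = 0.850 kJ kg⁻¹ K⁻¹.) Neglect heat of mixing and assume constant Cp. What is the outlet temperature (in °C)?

T_out = 8.47 °C

No heat crosses the boundary, so H_out = H_in.
Σ ṁᵢCp,ᵢTᵢ = 71.4×0.850×-5.77 + 62.8×0.850×-0.650 + 203×0.850×16.3 = 2427.7
Σ ṁᵢCp,ᵢ = 71.4×0.850 + 62.8×0.850 + 203×0.850 = 286.62
T_out = 2427.7 / 286.62 = 8.4701 °C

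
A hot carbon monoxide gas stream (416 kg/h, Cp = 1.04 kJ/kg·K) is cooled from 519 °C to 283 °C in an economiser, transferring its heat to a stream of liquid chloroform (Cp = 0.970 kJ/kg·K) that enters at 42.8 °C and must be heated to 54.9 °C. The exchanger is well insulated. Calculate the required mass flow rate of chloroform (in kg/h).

Heat released by hot stream: Q = 416 × 1.04 × (519 − 283) = 102100 kJ/h
Energy balance on cold side (adiabatic exchanger): Q = ṁ_c·Cp_c·(T_c,out − T_c,in)
ṁ_c = 102100 / [0.970 × (54.9 − 42.8)] = 8699.2 kg/h

ṁ_c = 8700 kg/h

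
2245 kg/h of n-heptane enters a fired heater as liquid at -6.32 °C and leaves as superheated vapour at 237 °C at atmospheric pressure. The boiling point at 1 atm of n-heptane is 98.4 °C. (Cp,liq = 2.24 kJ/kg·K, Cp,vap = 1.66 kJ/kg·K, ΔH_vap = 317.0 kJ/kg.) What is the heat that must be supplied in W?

liquid -6.32→98.4 °C: 234.57 kJ/kg
vaporisation at 98.4 °C: 317 kJ/kg
vapour 98.4→237 °C: 230.08 kJ/kg
Δh = 234.57 + 317 + 230.08 = 781.65 kJ/kg
Q = ṁ·Δh = 2245 kg/h × 781.65 kJ/kg = 1.7548e+06 kJ/h
|Q| = 487.44 kW = 487440 W

Q = 487000 W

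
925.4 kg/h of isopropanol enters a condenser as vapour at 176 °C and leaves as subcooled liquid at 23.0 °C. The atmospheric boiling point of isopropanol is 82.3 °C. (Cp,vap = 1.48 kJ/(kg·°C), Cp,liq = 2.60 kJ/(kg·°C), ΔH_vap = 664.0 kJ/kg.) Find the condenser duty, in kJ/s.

Q_c = 246 kJ/s

vapour 176→82.3 °C: -138.68 kJ/kg
condensation at 82.3 °C: -664 kJ/kg
liquid 82.3→23.0 °C: -154.18 kJ/kg
Δh = -138.68 + -664 + -154.18 = -956.86 kJ/kg
Q = ṁ·Δh = 925.4 kg/h × -956.86 kJ/kg = -885470 kJ/h
|Q| = 245.97 kW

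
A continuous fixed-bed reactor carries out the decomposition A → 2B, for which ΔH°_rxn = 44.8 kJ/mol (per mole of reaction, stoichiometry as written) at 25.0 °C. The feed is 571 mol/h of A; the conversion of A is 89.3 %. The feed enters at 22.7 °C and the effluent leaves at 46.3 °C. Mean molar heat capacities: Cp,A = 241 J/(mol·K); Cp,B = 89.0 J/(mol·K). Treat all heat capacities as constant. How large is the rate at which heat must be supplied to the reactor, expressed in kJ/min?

Q_in = 423 kJ/min

Extent of reaction ξ = 0.893 × 571 = 509.9 mol/h
Reaction term: ξ·ΔH°_rxn = 509.9 × 44.8 = 22844 kJ/h
Sensible, feed 22.7→25 °C: 316.51 kJ/h
Outlet flows (mol/h): A 61.097, B 1019.8
Sensible, products 25→46.3 °C: 2246.9 kJ/h
Q = ΔH = 25407 kJ/h = 7.0575 kW
Heat supplied = 423.45 kJ/min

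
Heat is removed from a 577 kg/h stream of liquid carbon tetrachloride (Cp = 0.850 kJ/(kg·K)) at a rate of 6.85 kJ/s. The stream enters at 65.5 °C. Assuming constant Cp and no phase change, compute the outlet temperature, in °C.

Q = 6.85 kJ/s = 24660 kJ/h
ΔT = Q/(ṁ·Cp) = 24660/(577×0.850) = 50.28 K
T_out = 65.5 − 50.28 = 15.22 °C

T_out = 15.2 °C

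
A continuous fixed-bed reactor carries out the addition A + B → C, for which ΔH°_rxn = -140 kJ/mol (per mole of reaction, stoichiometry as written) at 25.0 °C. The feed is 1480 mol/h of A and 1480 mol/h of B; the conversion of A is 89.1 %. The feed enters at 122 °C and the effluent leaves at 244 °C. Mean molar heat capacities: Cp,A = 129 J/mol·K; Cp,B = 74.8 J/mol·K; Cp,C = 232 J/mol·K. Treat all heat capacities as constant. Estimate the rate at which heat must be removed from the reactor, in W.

Extent of reaction ξ = 0.891 × 1480 = 1318.7 mol/h
Reaction term: ξ·ΔH°_rxn = 1318.7 × -140 = -184620 kJ/h
Sensible, feed 122→25 °C: -29258 kJ/h
Outlet flows (mol/h): A 161.32, B 161.32, C 1318.7
Sensible, products 25→244 °C: 74200 kJ/h
Q = ΔH = -139670 kJ/h = -38.798 kW
Heat removed = 38798 W

Q_out = 38800 W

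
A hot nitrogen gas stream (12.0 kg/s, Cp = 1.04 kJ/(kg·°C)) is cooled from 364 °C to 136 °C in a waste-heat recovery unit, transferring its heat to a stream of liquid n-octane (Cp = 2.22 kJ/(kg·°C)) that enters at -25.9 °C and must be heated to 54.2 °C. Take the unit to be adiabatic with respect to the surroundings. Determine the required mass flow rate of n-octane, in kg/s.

Heat released by hot stream: Q = 12.0 × 1.04 × (364 − 136) = 2845.4 kJ/s
Energy balance on cold side (adiabatic exchanger): Q = ṁ_c·Cp_c·(T_c,out − T_c,in)
ṁ_c = 2845.4 / [2.22 × (54.2 − -25.9)] = 16.002 kg/s

ṁ_c = 16.0 kg/s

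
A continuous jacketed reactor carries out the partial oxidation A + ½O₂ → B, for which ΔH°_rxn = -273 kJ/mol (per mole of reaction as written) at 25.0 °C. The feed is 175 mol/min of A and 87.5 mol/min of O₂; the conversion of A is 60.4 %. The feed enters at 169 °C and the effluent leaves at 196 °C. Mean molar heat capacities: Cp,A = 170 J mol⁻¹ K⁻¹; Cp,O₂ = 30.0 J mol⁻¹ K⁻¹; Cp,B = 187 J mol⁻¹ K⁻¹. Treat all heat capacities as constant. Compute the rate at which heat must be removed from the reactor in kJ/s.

Q_out = 466 kJ/s

Extent of reaction ξ = 0.604 × 175 = 105.7 mol/min
Reaction term: ξ·ΔH°_rxn = 105.7 × -273 = -28856 kJ/min
Sensible, feed 169→25 °C: -4662 kJ/min
Outlet flows (mol/min): A 69.3, O₂ 34.65, B 105.7
Sensible, products 25→196 °C: 5572.3 kJ/min
Q = ΔH = -27946 kJ/min = -465.76 kW
Heat removed = 465.76 kJ/s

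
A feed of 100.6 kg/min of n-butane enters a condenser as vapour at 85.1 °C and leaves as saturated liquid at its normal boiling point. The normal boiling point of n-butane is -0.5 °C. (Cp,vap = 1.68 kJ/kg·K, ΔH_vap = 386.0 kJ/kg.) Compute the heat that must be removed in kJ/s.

Q_c = 888 kJ/s

vapour 85.1→-0.5 °C: -143.81 kJ/kg
condensation at -0.5 °C: -386 kJ/kg
Δh = -143.81 + -386 = -529.81 kJ/kg
Q = ṁ·Δh = 100.6 kg/min × -529.81 kJ/kg = -53299 kJ/min
|Q| = 888.31 kW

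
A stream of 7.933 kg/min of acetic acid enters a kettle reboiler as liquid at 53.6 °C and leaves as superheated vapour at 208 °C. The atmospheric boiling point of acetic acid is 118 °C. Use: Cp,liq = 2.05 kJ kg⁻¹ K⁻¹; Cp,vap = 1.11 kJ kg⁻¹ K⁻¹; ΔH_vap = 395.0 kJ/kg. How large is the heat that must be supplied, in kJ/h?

Q = 298000 kJ/h

liquid 53.6→118 °C: 132.02 kJ/kg
vaporisation at 118 °C: 395 kJ/kg
vapour 118→208 °C: 99.9 kJ/kg
Δh = 132.02 + 395 + 99.9 = 626.92 kJ/kg
Q = ṁ·Δh = 7.933 kg/min × 626.92 kJ/kg = 4973.4 kJ/min
|Q| = 82.889 kW = 298400 kJ/h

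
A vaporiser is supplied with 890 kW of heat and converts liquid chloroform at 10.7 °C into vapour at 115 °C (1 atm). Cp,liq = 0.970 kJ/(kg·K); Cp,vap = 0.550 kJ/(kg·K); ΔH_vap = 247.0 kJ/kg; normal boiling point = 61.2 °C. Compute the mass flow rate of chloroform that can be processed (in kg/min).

ṁ = 164 kg/min

Δh = 0.970×(61.2−10.7) + 247.0 + 0.550×(115−61.2) = 325.57 kJ/kg
Q = 890 kW = 890 kJ/s = 53400 kJ/min
ṁ = Q/Δh = 53400 / 325.57 = 164.02 kg/min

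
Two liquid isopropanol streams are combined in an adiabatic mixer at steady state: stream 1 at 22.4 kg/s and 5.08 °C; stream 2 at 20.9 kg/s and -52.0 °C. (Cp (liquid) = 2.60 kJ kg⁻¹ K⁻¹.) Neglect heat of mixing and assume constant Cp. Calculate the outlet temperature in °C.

Adiabatic, steady state ⇒ Σ ṁᵢCp,ᵢ(T_out − Tᵢ) = 0
T_out = Σ ṁᵢCp,ᵢTᵢ / Σ ṁᵢCp,ᵢ
      = -2529.8 / 112.58 = -22.471 °C

T_out = -22.5 °C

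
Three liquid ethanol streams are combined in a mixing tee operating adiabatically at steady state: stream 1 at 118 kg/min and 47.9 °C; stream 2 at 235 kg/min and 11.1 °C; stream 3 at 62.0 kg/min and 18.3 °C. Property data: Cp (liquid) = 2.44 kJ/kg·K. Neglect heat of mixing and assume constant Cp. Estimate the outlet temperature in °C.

T_out = 22.6 °C

Adiabatic, steady state ⇒ Σ ṁᵢCp,ᵢ(T_out − Tᵢ) = 0
Σ ṁᵢCp,ᵢTᵢ = 118×2.44×47.9 + 235×2.44×11.1 + 62.0×2.44×18.3 = 22925
Σ ṁᵢCp,ᵢ = 118×2.44 + 235×2.44 + 62.0×2.44 = 1012.6
T_out = 22925 / 1012.6 = 22.639 °C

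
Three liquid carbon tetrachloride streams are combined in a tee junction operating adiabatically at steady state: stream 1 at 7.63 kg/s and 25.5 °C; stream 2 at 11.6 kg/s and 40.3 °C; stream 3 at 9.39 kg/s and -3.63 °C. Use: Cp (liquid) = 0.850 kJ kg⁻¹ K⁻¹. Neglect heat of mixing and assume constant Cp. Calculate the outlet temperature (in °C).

T_out = 21.9 °C

Energy balance with Q = 0: Σ ṁᵢCp,ᵢ(T_out − Tᵢ) = 0
T_out = Σ ṁᵢCp,ᵢTᵢ / Σ ṁᵢCp,ᵢ
      = 533.77 / 24.327 = 21.941 °C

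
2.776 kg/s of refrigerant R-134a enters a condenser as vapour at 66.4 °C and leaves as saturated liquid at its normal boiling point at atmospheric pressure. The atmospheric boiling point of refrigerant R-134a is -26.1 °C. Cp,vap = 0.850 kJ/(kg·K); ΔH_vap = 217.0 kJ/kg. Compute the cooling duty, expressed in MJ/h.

vapour 66.4→-26.1 °C: -78.625 kJ/kg
condensation at -26.1 °C: -217 kJ/kg
Δh = -78.625 + -217 = -295.62 kJ/kg
Q = ṁ·Δh = 2.776 kg/s × -295.62 kJ/kg = -820.65 kJ/s
|Q| = 820.65 kW = 2954.4 MJ/h

Q_c = 2950 MJ/h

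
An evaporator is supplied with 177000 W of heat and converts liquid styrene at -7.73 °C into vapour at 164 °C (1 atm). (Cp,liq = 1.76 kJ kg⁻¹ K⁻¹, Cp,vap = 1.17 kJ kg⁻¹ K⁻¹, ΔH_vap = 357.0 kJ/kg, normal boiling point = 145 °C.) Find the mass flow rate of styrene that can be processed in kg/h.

ṁ = 983 kg/h

Δh = 1.76×(145−-7.73) + 357.0 + 1.17×(164−145) = 648.03 kJ/kg
Q = 177000 W = 177 kJ/s = 637200 kJ/h
ṁ = Q/Δh = 637200 / 648.03 = 983.28 kg/h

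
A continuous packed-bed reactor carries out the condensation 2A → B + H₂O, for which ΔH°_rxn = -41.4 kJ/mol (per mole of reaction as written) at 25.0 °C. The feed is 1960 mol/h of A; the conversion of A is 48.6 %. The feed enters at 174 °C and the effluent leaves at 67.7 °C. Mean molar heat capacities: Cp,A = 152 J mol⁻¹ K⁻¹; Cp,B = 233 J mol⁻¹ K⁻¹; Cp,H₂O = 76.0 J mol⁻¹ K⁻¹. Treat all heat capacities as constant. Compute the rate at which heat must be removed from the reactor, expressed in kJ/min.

Extent of reaction ξ = 0.486 × 1960 / 2 = 476.28 mol/h
Reaction term: ξ·ΔH°_rxn = 476.28 × -41.4 = -19718 kJ/h
Sensible, feed 174→25 °C: -44390 kJ/h
Outlet flows (mol/h): A 1007.4, B 476.28, H₂O 476.28
Sensible, products 25→67.7 °C: 12823 kJ/h
Q = ΔH = -51285 kJ/h = -14.246 kW
Heat removed = 854.75 kJ/min

Q_out = 855 kJ/min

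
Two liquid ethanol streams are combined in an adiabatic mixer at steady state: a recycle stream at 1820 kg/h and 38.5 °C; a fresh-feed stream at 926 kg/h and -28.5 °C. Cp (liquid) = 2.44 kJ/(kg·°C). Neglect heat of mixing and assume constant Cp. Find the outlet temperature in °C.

T_out = 15.9 °C

Energy balance with Q = 0: Σ ṁᵢCp,ᵢ(T_out − Tᵢ) = 0
T_out = Σ ṁᵢCp,ᵢTᵢ / Σ ṁᵢCp,ᵢ
      = 106580 / 6700.2 = 15.906 °C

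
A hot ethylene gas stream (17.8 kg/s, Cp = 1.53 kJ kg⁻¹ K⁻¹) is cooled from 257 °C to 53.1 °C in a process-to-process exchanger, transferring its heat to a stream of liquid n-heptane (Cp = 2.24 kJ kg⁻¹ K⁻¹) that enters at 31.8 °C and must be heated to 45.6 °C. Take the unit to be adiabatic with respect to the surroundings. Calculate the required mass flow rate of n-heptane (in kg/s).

Heat released by hot stream: Q = 17.8 × 1.53 × (257 − 53.1) = 5553 kJ/s
Energy balance on cold side (adiabatic exchanger): Q = ṁ_c·Cp_c·(T_c,out − T_c,in)
ṁ_c = 5553 / [2.24 × (45.6 − 31.8)] = 179.64 kg/s

ṁ_c = 180 kg/s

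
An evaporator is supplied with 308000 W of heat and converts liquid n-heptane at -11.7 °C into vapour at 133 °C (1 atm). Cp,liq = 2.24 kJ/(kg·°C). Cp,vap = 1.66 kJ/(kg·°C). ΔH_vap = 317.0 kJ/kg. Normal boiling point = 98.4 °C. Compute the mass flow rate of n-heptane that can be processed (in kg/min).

ṁ = 29.8 kg/min

Δh = 2.24×(98.4−-11.7) + 317.0 + 1.66×(133−98.4) = 621.06 kJ/kg
Q = 308000 W = 308 kJ/s = 18480 kJ/min
ṁ = Q/Δh = 18480 / 621.06 = 29.756 kg/min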